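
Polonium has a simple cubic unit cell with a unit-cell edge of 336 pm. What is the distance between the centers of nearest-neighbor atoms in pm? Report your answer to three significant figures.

In a simple cubic structure, atoms touch along the cell edge, so a = 2r; the nearest-neighbor distance equals 2r = 1.000·a.
d = 1.000 × 336 = 336 pm.

336 pm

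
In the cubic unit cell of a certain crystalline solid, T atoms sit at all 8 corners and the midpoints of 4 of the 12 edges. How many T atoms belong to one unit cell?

Corner atoms are shared by 8 cells (1/8 each), edge atoms by 4 (1/4 each).
Net atoms = 8 × 1/8 + 4 × 1/4 = 1 + 1 = 2.

2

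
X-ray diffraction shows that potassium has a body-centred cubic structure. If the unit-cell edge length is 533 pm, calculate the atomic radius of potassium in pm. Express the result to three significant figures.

In a BCC lattice, atoms touch along the body diagonal, so √3·a = 4r.
r = √3·a/4 = 1.7321 × 533 / 4 = 231 pm.

231 pm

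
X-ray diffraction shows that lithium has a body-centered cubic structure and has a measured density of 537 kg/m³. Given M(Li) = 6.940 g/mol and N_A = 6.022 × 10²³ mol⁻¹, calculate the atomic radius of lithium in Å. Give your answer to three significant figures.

1.52 Å

For a BCC cell (Z = 2), a³ = Z·M/(N_A·ρ) = 2 × 6.940 / (6.022 × 10²³ × 0.5370) = 4.292 × 10^-23 cm³, so a = 3.501 × 10^-8 cm = 3.501 Å.
Atoms touch along the body diagonal, so √3·a = 4r, so r = 0.4330 × a = 1.52 Å.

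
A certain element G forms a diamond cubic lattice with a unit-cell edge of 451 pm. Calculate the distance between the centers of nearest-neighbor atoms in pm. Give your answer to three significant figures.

195 pm

In a diamond cubic structure, nearest neighbors lie along the body diagonal with √3·a = 8r; the nearest-neighbor distance equals 2r = 0.4330·a.
d = 0.4330 × 451 = 195 pm.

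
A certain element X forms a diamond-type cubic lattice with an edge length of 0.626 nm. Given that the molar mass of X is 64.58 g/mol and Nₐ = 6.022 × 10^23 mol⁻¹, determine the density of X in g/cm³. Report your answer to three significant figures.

3.50 g/cm³

A diamond cubic unit cell contains Z = 8 atoms.
Cell volume: a³ = (0.626 nm)³ = (6.260 × 10^-8 cm)³ = 2.453 × 10^-22 cm³.
ρ = Z·M/(N_A·a³) = 8 × 64.58 / (6.022 × 10²³ × 2.453 × 10^-22) = 3.497 g/cm³.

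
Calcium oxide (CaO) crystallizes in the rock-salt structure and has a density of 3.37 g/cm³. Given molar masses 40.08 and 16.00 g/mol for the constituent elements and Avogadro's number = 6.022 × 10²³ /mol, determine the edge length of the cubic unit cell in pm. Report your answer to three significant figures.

M(CaO) = 56.08 g/mol; Z = 4 formula units per cell.
a³ = Z·M/(N_A·ρ) = 4 × 56.08 / (6.022 × 10²³ × 3.37) = 1.105 × 10^-22 cm³, so a = 4.799 × 10^-8 cm = 480 pm.

480 pm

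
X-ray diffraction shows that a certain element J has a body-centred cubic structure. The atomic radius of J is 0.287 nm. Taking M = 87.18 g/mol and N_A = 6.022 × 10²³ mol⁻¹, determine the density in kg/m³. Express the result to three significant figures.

In a BCC lattice, atoms touch along the body diagonal, so √3·a = 4r, giving a = 0.6628 nm = 6.628 × 10^-8 cm.
With Z = 2, ρ = Z·M/(N_A·a³) = 2 × 87.18 / (6.022 × 10²³ × 2.912 × 10^-22) = 0.9944 g/cm³ = 994 kg/m³.

994 kg/m³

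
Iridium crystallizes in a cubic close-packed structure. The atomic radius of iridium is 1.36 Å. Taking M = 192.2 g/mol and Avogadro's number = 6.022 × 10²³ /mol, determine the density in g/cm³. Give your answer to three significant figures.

22.4 g/cm³

In an FCC lattice, atoms touch along the face diagonal, so √2·a = 4r, giving a = 3.847 Å = 3.847 × 10^-8 cm.
With Z = 4, ρ = Z·M/(N_A·a³) = 4 × 192.2 / (6.022 × 10²³ × 5.692 × 10^-23) = 22.43 g/cm³.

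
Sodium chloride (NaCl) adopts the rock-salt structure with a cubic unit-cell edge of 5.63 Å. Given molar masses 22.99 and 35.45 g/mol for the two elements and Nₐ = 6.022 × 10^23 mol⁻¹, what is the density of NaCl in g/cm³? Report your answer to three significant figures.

The rock-salt structure contains Z = 4 formula units per cell; M(NaCl) = 22.99 + 35.45 = 58.44 g/mol.
a³ = (5.630 × 10^-8 cm)³ = 1.785 × 10^-22 cm³.
ρ = 4 × 58.44 / (6.022 × 10²³ × 1.785 × 10^-22) = 2.175 g/cm³.

2.18 g/cm³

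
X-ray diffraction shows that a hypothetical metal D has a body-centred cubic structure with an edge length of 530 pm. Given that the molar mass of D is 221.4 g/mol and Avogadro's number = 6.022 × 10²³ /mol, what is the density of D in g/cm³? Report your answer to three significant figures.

A BCC unit cell contains Z = 2 atoms.
Cell volume: a³ = (530 pm)³ = (5.300 × 10^-8 cm)³ = 1.489 × 10^-22 cm³.
ρ = Z·M/(N_A·a³) = 2 × 221.4 / (6.022 × 10²³ × 1.489 × 10^-22) = 4.939 g/cm³.

4.94 g/cm³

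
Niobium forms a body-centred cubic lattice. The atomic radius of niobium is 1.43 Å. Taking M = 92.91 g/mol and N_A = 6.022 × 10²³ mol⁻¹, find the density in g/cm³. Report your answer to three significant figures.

In a BCC lattice, atoms touch along the body diagonal, so √3·a = 4r, giving a = 3.302 Å = 3.302 × 10^-8 cm.
With Z = 2, ρ = Z·M/(N_A·a³) = 2 × 92.91 / (6.022 × 10²³ × 3.602 × 10^-23) = 8.567 g/cm³.

8.57 g/cm³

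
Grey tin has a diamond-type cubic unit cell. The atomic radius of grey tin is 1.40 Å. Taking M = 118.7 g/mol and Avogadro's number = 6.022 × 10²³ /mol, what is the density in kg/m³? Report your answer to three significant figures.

In a diamond cubic lattice, nearest neighbors lie along the body diagonal with √3·a = 8r, giving a = 6.466 Å = 6.466 × 10^-8 cm.
With Z = 8, ρ = Z·M/(N_A·a³) = 8 × 118.7 / (6.022 × 10²³ × 2.704 × 10^-22) = 5.832 g/cm³ = 5830 kg/m³.

5830 kg/m³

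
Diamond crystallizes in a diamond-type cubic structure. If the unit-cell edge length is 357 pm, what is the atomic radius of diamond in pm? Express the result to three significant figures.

77.3 pm

In a diamond cubic lattice, nearest neighbors lie along the body diagonal with √3·a = 8r.
r = √3·a/8 = 1.7321 × 357 / 8 = 77.3 pm.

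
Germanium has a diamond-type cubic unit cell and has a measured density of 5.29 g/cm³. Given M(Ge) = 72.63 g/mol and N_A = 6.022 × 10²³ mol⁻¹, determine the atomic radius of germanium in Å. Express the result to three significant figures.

1.23 Å

For a diamond cubic cell (Z = 8), a³ = Z·M/(N_A·ρ) = 8 × 72.63 / (6.022 × 10²³ × 5.290) = 1.824 × 10^-22 cm³, so a = 5.671 × 10^-8 cm = 5.671 Å.
Nearest neighbors lie along the body diagonal with √3·a = 8r, so r = 0.2165 × a = 1.23 Å.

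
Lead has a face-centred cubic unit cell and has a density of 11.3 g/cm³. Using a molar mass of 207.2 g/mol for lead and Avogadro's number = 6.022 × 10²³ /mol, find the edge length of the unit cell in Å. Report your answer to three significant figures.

With Z = 4 atoms per FCC cell, a³ = Z·M/(N_A·ρ) = 4 × 207.2 / (6.022 × 10²³ × 11.30 g/cm³) = 1.218 × 10^-22 cm³.
a = (1.218 × 10^-22)^(1/3) = 4.957 × 10^-8 cm = 4.96 Å.

4.96 Å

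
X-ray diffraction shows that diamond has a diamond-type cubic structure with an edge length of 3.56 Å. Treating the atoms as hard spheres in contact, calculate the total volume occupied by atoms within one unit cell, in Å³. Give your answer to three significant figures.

In a diamond cubic lattice nearest neighbors lie along the body diagonal with √3·a = 8r, so r = 0.2165a = 0.7708 Å.
V_atoms = Z × (4/3)πr³ = 8 × (4/3)π × (0.7708)³ = 15.3 Å³.

15.3 Å³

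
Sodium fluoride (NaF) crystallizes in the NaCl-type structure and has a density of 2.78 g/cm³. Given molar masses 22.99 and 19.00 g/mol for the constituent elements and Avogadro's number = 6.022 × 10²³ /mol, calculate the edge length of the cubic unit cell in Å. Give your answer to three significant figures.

4.65 Å

M(NaF) = 41.99 g/mol; Z = 4 formula units per cell.
a³ = Z·M/(N_A·ρ) = 4 × 41.99 / (6.022 × 10²³ × 2.78) = 1.003 × 10^-22 cm³, so a = 4.647 × 10^-8 cm = 4.65 Å.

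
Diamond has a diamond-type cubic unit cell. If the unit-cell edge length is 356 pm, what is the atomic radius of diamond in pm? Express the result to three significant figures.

In a diamond cubic lattice, nearest neighbors lie along the body diagonal with √3·a = 8r.
r = √3·a/8 = 1.7321 × 356 / 8 = 77.1 pm.

77.1 pm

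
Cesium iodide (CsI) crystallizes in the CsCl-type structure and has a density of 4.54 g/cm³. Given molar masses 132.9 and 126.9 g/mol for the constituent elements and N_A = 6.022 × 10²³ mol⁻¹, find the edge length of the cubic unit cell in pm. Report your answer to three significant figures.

M(CsI) = 259.8 g/mol; Z = 1 formula unit per cell.
a³ = Z·M/(N_A·ρ) = 1 × 259.8 / (6.022 × 10²³ × 4.54) = 9.503 × 10^-23 cm³, so a = 4.563 × 10^-8 cm = 456 pm.

456 pm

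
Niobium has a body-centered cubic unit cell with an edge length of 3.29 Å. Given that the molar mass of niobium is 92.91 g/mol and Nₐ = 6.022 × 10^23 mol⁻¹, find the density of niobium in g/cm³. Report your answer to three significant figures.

8.66 g/cm³

A BCC unit cell contains Z = 2 atoms.
Cell volume: a³ = (3.29 Å)³ = (3.290 × 10^-8 cm)³ = 3.561 × 10^-23 cm³.
ρ = Z·M/(N_A·a³) = 2 × 92.91 / (6.022 × 10²³ × 3.561 × 10^-23) = 8.665 g/cm³.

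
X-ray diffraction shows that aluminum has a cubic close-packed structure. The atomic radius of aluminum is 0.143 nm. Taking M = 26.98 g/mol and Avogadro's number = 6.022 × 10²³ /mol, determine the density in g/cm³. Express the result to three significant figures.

2.71 g/cm³

In an FCC lattice, atoms touch along the face diagonal, so √2·a = 4r, giving a = 0.4045 nm = 4.045 × 10^-8 cm.
With Z = 4, ρ = Z·M/(N_A·a³) = 4 × 26.98 / (6.022 × 10²³ × 6.617 × 10^-23) = 2.708 g/cm³.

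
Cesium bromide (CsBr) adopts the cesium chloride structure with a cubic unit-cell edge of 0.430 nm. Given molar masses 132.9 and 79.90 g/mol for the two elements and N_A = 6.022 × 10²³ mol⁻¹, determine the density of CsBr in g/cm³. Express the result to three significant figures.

4.44 g/cm³

The cesium chloride structure contains Z = 1 formula unit per cell; M(CsBr) = 132.9 + 79.90 = 212.8 g/mol.
a³ = (4.300 × 10^-8 cm)³ = 7.951 × 10^-23 cm³.
ρ = 1 × 212.8 / (6.022 × 10²³ × 7.951 × 10^-23) = 4.445 g/cm³.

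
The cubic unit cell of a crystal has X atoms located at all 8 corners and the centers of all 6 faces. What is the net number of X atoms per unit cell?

4

Corner atoms are shared by 8 cells (1/8 each), face atoms by 2 (1/2 each).
Net atoms = 8 × 1/8 + 6 × 1/2 = 1 + 3 = 4.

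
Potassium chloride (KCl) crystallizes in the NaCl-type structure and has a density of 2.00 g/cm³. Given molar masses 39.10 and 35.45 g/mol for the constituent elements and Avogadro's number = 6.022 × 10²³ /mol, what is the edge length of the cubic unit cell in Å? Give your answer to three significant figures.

M(KCl) = 74.55 g/mol; Z = 4 formula units per cell.
a³ = Z·M/(N_A·ρ) = 4 × 74.55 / (6.022 × 10²³ × 2.00) = 2.476 × 10^-22 cm³, so a = 6.279 × 10^-8 cm = 6.28 Å.

6.28 Å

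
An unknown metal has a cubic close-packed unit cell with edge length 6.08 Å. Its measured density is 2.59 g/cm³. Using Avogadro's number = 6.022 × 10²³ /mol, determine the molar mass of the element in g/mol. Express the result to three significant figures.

87.6 g/mol

An FCC cell has Z = 4 atoms; a = 6.080 × 10^-8 cm.
M = ρ·N_A·a³/Z = 2.59 × 6.022 × 10²³ × 2.248 × 10^-22 / 4 = 87.6 g/mol.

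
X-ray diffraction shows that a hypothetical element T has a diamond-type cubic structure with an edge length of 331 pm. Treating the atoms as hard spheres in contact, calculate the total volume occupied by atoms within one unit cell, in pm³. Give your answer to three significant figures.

In a diamond cubic lattice nearest neighbors lie along the body diagonal with √3·a = 8r, so r = 0.2165a = 71.66 pm.
V_atoms = Z × (4/3)πr³ = 8 × (4/3)π × (71.66)³ = 1.23 × 10^7 pm³.

1.23 × 10^7 pm³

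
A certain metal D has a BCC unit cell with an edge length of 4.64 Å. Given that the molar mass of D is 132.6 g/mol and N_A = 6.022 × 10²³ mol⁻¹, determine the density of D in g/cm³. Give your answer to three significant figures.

A BCC unit cell contains Z = 2 atoms.
Cell volume: a³ = (4.64 Å)³ = (4.640 × 10^-8 cm)³ = 9.990 × 10^-23 cm³.
ρ = Z·M/(N_A·a³) = 2 × 132.6 / (6.022 × 10²³ × 9.990 × 10^-23) = 4.408 g/cm³.

4.41 g/cm³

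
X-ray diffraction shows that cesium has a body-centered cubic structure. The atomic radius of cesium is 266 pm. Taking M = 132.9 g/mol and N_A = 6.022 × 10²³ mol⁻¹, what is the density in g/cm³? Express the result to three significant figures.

In a BCC lattice, atoms touch along the body diagonal, so √3·a = 4r, giving a = 614.3 pm = 6.143 × 10^-8 cm.
With Z = 2, ρ = Z·M/(N_A·a³) = 2 × 132.9 / (6.022 × 10²³ × 2.318 × 10^-22) = 1.904 g/cm³.

1.90 g/cm³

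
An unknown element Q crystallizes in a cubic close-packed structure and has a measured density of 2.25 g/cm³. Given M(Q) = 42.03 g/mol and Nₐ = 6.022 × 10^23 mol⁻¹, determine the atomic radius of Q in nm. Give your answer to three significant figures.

0.176 nm

For an FCC cell (Z = 4), a³ = Z·M/(N_A·ρ) = 4 × 42.03 / (6.022 × 10²³ × 2.250) = 1.241 × 10^-22 cm³, so a = 4.988 × 10^-8 cm = 0.4988 nm.
Atoms touch along the face diagonal, so √2·a = 4r, so r = 0.3536 × a = 0.176 nm.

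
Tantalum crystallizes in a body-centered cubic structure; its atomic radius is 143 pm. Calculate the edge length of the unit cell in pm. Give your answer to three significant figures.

In a BCC lattice, atoms touch along the body diagonal, so √3·a = 4r.
a = 4r/√3 = 4 × 143 / 1.7321 = 330 pm.

330 pm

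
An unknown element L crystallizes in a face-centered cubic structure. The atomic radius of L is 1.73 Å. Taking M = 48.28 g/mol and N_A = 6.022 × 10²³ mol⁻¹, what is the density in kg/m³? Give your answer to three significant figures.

2740 kg/m³

In an FCC lattice, atoms touch along the face diagonal, so √2·a = 4r, giving a = 4.893 Å = 4.893 × 10^-8 cm.
With Z = 4, ρ = Z·M/(N_A·a³) = 4 × 48.28 / (6.022 × 10²³ × 1.172 × 10^-22) = 2.737 g/cm³ = 2740 kg/m³.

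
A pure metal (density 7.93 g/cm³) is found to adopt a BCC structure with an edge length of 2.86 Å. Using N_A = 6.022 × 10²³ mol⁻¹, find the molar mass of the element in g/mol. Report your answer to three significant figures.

55.9 g/mol

A BCC cell has Z = 2 atoms; a = 2.860 × 10^-8 cm.
M = ρ·N_A·a³/Z = 7.93 × 6.022 × 10²³ × 2.339 × 10^-23 / 2 = 55.9 g/mol.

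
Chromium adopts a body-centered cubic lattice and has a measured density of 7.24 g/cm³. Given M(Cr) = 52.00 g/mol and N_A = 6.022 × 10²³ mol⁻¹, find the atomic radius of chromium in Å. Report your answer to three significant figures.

1.25 Å

For a BCC cell (Z = 2), a³ = Z·M/(N_A·ρ) = 2 × 52.00 / (6.022 × 10²³ × 7.240) = 2.385 × 10^-23 cm³, so a = 2.879 × 10^-8 cm = 2.879 Å.
Atoms touch along the body diagonal, so √3·a = 4r, so r = 0.4330 × a = 1.25 Å.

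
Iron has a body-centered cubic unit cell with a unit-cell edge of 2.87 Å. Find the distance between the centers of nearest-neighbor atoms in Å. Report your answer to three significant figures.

In a BCC structure, atoms touch along the body diagonal, so √3·a = 4r; the nearest-neighbor distance equals 2r = 0.8660·a.
d = 0.8660 × 2.87 = 2.49 Å.

2.49 Å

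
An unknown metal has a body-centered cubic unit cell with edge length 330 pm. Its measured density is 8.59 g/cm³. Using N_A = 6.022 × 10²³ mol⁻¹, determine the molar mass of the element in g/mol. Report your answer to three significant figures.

A BCC cell has Z = 2 atoms; a = 3.300 × 10^-8 cm.
M = ρ·N_A·a³/Z = 8.59 × 6.022 × 10²³ × 3.594 × 10^-23 / 2 = 92.9 g/mol.

92.9 g/mol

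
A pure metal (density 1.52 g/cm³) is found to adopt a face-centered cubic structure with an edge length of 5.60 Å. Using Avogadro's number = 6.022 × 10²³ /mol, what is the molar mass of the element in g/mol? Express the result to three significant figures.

An FCC cell has Z = 4 atoms; a = 5.600 × 10^-8 cm.
M = ρ·N_A·a³/Z = 1.52 × 6.022 × 10²³ × 1.756 × 10^-22 / 4 = 40.2 g/mol.

40.2 g/mol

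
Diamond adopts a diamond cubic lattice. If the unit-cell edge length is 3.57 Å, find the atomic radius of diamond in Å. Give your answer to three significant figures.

0.773 Å

In a diamond cubic lattice, nearest neighbors lie along the body diagonal with √3·a = 8r.
r = √3·a/8 = 1.7321 × 3.57 / 8 = 0.773 Å.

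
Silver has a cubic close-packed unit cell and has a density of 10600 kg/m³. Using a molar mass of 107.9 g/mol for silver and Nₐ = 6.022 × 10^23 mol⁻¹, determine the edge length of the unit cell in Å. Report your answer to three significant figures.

4.07 Å

With Z = 4 atoms per FCC cell, a³ = Z·M/(N_A·ρ) = 4 × 107.9 / (6.022 × 10²³ × 10.60 g/cm³) = 6.761 × 10^-23 cm³.
a = (6.761 × 10^-23)^(1/3) = 4.074 × 10^-8 cm = 4.07 Å.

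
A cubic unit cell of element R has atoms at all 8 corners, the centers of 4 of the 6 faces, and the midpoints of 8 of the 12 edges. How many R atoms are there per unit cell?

5

Corner atoms are shared by 8 cells (1/8 each), face atoms by 2 (1/2 each), edge atoms by 4 (1/4 each).
Net atoms = 8 × 1/8 + 4 × 1/2 + 8 × 1/4 = 1 + 2 + 2 = 5.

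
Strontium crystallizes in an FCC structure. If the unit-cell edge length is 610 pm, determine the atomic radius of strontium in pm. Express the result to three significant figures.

216 pm

In an FCC lattice, atoms touch along the face diagonal, so √2·a = 4r.
r = √2·a/4 = 1.4142 × 610 / 4 = 216 pm.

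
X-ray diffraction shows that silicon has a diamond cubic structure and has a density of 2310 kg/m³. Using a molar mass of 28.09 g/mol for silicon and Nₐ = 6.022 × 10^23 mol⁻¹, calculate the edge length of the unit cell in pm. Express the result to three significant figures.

With Z = 8 atoms per diamond cubic cell, a³ = Z·M/(N_A·ρ) = 8 × 28.09 / (6.022 × 10²³ × 2.310 g/cm³) = 1.615 × 10^-22 cm³.
a = (1.615 × 10^-22)^(1/3) = 5.446 × 10^-8 cm = 545 pm.

545 pm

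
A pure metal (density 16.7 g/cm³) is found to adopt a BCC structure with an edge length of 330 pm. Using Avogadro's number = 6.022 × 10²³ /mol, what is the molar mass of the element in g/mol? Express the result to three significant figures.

181 g/mol

A BCC cell has Z = 2 atoms; a = 3.300 × 10^-8 cm.
M = ρ·N_A·a³/Z = 16.7 × 6.022 × 10²³ × 3.594 × 10^-23 / 2 = 181 g/mol.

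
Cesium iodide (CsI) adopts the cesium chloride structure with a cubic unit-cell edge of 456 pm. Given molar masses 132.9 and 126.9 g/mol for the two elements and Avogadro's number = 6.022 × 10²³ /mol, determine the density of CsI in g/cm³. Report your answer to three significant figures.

4.55 g/cm³

The cesium chloride structure contains Z = 1 formula unit per cell; M(CsI) = 132.9 + 126.9 = 259.8 g/mol.
a³ = (4.560 × 10^-8 cm)³ = 9.482 × 10^-23 cm³.
ρ = 1 × 259.8 / (6.022 × 10²³ × 9.482 × 10^-23) = 4.550 g/cm³.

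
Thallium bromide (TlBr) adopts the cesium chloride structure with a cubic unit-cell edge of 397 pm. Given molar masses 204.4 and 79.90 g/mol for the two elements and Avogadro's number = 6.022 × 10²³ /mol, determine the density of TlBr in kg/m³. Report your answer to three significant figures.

7550 kg/m³

The cesium chloride structure contains Z = 1 formula unit per cell; M(TlBr) = 204.4 + 79.90 = 284.3 g/mol.
a³ = (3.970 × 10^-8 cm)³ = 6.257 × 10^-23 cm³.
ρ = 1 × 284.3 / (6.022 × 10²³ × 6.257 × 10^-23) = 7.545 g/cm³ = 7550 kg/m³.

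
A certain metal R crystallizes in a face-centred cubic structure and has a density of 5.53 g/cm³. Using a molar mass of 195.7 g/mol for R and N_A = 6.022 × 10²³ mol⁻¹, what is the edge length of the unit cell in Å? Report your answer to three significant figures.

With Z = 4 atoms per FCC cell, a³ = Z·M/(N_A·ρ) = 4 × 195.7 / (6.022 × 10²³ × 5.530 g/cm³) = 2.351 × 10^-22 cm³.
a = (2.351 × 10^-22)^(1/3) = 6.172 × 10^-8 cm = 6.17 Å.

6.17 Å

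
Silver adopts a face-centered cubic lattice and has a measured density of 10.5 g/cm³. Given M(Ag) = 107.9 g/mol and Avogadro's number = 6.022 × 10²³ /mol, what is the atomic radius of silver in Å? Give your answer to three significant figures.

For an FCC cell (Z = 4), a³ = Z·M/(N_A·ρ) = 4 × 107.9 / (6.022 × 10²³ × 10.50) = 6.826 × 10^-23 cm³, so a = 4.087 × 10^-8 cm = 4.087 Å.
Atoms touch along the face diagonal, so √2·a = 4r, so r = 0.3536 × a = 1.44 Å.

1.44 Å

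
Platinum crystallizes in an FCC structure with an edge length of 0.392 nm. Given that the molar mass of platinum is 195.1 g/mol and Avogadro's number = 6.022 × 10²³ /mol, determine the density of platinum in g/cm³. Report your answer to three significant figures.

21.5 g/cm³

An FCC unit cell contains Z = 4 atoms.
Cell volume: a³ = (0.392 nm)³ = (3.920 × 10^-8 cm)³ = 6.024 × 10^-23 cm³.
ρ = Z·M/(N_A·a³) = 4 × 195.1 / (6.022 × 10²³ × 6.024 × 10^-23) = 21.51 g/cm³.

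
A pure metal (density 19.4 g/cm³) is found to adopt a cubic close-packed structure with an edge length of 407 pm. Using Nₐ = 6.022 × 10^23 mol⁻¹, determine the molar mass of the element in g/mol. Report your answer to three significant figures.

197 g/mol

An FCC cell has Z = 4 atoms; a = 4.070 × 10^-8 cm.
M = ρ·N_A·a³/Z = 19.4 × 6.022 × 10²³ × 6.742 × 10^-23 / 4 = 197 g/mol.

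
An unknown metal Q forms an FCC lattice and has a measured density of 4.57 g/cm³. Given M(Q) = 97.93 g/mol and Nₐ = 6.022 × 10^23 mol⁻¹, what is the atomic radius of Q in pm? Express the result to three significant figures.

185 pm

For an FCC cell (Z = 4), a³ = Z·M/(N_A·ρ) = 4 × 97.93 / (6.022 × 10²³ × 4.570) = 1.423 × 10^-22 cm³, so a = 5.221 × 10^-8 cm = 522.1 pm.
Atoms touch along the face diagonal, so √2·a = 4r, so r = 0.3536 × a = 185 pm.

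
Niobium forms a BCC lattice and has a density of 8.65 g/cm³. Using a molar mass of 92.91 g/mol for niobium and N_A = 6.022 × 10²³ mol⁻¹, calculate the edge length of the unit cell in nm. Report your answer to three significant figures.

0.329 nm

With Z = 2 atoms per BCC cell, a³ = Z·M/(N_A·ρ) = 2 × 92.91 / (6.022 × 10²³ × 8.650 g/cm³) = 3.567 × 10^-23 cm³.
a = (3.567 × 10^-23)^(1/3) = 3.292 × 10^-8 cm = 0.329 nm.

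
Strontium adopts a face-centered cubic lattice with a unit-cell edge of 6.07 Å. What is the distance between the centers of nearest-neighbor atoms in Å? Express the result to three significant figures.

4.29 Å

In an FCC structure, atoms touch along the face diagonal, so √2·a = 4r; the nearest-neighbor distance equals 2r = 0.7071·a.
d = 0.7071 × 6.07 = 4.29 Å.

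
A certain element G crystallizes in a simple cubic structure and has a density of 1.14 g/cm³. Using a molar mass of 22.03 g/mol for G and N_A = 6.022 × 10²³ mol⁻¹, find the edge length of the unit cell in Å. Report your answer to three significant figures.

With Z = 1 atom per simple cubic cell, a³ = Z·M/(N_A·ρ) = 1 × 22.03 / (6.022 × 10²³ × 1.140 g/cm³) = 3.209 × 10^-23 cm³.
a = (3.209 × 10^-23)^(1/3) = 3.178 × 10^-8 cm = 3.18 Å.

3.18 Å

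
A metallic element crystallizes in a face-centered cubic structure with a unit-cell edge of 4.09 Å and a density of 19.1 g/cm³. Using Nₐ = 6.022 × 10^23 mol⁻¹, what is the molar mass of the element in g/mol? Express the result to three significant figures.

197 g/mol

An FCC cell has Z = 4 atoms; a = 4.090 × 10^-8 cm.
M = ρ·N_A·a³/Z = 19.1 × 6.022 × 10²³ × 6.842 × 10^-23 / 4 = 197 g/mol.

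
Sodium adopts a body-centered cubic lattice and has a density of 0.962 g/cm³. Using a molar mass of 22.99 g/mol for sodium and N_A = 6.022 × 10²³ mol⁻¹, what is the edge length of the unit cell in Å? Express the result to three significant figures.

4.30 Å

With Z = 2 atoms per BCC cell, a³ = Z·M/(N_A·ρ) = 2 × 22.99 / (6.022 × 10²³ × 0.9620 g/cm³) = 7.937 × 10^-23 cm³.
a = (7.937 × 10^-23)^(1/3) = 4.298 × 10^-8 cm = 4.30 Å.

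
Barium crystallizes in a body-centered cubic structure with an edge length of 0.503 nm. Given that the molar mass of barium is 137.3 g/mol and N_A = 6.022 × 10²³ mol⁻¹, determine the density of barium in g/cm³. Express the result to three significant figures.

3.58 g/cm³

A BCC unit cell contains Z = 2 atoms.
Cell volume: a³ = (0.503 nm)³ = (5.030 × 10^-8 cm)³ = 1.273 × 10^-22 cm³.
ρ = Z·M/(N_A·a³) = 2 × 137.3 / (6.022 × 10²³ × 1.273 × 10^-22) = 3.583 g/cm³.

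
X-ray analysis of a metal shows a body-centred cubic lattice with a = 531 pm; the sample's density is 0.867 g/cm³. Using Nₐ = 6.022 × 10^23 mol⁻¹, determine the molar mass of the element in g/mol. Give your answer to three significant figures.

39.1 g/mol

A BCC cell has Z = 2 atoms; a = 5.310 × 10^-8 cm.
M = ρ·N_A·a³/Z = 0.867 × 6.022 × 10²³ × 1.497 × 10^-22 / 2 = 39.1 g/mol.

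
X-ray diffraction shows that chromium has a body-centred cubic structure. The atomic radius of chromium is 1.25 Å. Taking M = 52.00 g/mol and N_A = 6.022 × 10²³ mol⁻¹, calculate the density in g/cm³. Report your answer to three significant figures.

7.18 g/cm³

In a BCC lattice, atoms touch along the body diagonal, so √3·a = 4r, giving a = 2.887 Å = 2.887 × 10^-8 cm.
With Z = 2, ρ = Z·M/(N_A·a³) = 2 × 52.00 / (6.022 × 10²³ × 2.406 × 10^-23) = 7.179 g/cm³.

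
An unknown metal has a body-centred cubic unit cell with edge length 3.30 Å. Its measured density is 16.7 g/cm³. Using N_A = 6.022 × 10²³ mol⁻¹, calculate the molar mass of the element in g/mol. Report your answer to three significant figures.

181 g/mol

A BCC cell has Z = 2 atoms; a = 3.300 × 10^-8 cm.
M = ρ·N_A·a³/Z = 16.7 × 6.022 × 10²³ × 3.594 × 10^-23 / 2 = 181 g/mol.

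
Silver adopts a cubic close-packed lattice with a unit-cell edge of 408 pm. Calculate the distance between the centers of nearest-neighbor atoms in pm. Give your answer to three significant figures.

288 pm

In an FCC structure, atoms touch along the face diagonal, so √2·a = 4r; the nearest-neighbor distance equals 2r = 0.7071·a.
d = 0.7071 × 408 = 288 pm.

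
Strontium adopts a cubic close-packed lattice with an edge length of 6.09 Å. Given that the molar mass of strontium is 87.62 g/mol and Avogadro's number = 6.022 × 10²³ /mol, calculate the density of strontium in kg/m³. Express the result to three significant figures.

An FCC unit cell contains Z = 4 atoms.
Cell volume: a³ = (6.09 Å)³ = (6.090 × 10^-8 cm)³ = 2.259 × 10^-22 cm³.
ρ = Z·M/(N_A·a³) = 4 × 87.62 / (6.022 × 10²³ × 2.259 × 10^-22) = 2.577 g/cm³ = 2580 kg/m³.

2580 kg/m³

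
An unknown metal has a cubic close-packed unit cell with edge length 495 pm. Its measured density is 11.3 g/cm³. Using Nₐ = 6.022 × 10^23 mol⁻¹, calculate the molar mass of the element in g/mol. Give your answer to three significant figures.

An FCC cell has Z = 4 atoms; a = 4.950 × 10^-8 cm.
M = ρ·N_A·a³/Z = 11.3 × 6.022 × 10²³ × 1.213 × 10^-22 / 4 = 206 g/mol.

206 g/mol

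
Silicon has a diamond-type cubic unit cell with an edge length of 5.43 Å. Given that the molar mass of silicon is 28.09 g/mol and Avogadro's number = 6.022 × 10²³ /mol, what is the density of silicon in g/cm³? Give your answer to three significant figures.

2.33 g/cm³

A diamond cubic unit cell contains Z = 8 atoms.
Cell volume: a³ = (5.43 Å)³ = (5.430 × 10^-8 cm)³ = 1.601 × 10^-22 cm³.
ρ = Z·M/(N_A·a³) = 8 × 28.09 / (6.022 × 10²³ × 1.601 × 10^-22) = 2.331 g/cm³.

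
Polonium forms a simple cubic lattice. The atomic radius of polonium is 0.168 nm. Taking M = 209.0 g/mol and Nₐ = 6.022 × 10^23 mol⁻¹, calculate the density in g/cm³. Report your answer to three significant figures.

In a simple cubic lattice, atoms touch along the cell edge, so a = 2r, giving a = 0.3360 nm = 3.360 × 10^-8 cm.
With Z = 1, ρ = Z·M/(N_A·a³) = 1 × 209.0 / (6.022 × 10²³ × 3.793 × 10^-23) = 9.149 g/cm³.

9.15 g/cm³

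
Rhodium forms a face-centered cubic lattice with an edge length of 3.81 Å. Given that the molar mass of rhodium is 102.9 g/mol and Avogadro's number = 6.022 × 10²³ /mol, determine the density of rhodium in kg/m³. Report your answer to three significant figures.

12400 kg/m³

An FCC unit cell contains Z = 4 atoms.
Cell volume: a³ = (3.81 Å)³ = (3.810 × 10^-8 cm)³ = 5.531 × 10^-23 cm³.
ρ = Z·M/(N_A·a³) = 4 × 102.9 / (6.022 × 10²³ × 5.531 × 10^-23) = 12.36 g/cm³ = 12400 kg/m³.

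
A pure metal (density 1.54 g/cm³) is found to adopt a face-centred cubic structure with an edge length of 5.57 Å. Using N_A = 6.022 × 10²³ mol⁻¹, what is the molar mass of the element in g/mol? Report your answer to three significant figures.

An FCC cell has Z = 4 atoms; a = 5.570 × 10^-8 cm.
M = ρ·N_A·a³/Z = 1.54 × 6.022 × 10²³ × 1.728 × 10^-22 / 4 = 40.1 g/mol.

40.1 g/mol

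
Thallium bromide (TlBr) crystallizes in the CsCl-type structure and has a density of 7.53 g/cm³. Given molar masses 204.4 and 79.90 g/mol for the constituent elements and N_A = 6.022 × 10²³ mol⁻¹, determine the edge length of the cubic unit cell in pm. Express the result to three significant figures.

M(TlBr) = 284.3 g/mol; Z = 1 formula unit per cell.
a³ = Z·M/(N_A·ρ) = 1 × 284.3 / (6.022 × 10²³ × 7.53) = 6.270 × 10^-23 cm³, so a = 3.973 × 10^-8 cm = 397 pm.

397 pm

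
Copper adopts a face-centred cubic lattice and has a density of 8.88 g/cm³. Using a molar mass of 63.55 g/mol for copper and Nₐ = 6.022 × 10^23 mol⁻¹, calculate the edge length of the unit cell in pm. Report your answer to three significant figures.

With Z = 4 atoms per FCC cell, a³ = Z·M/(N_A·ρ) = 4 × 63.55 / (6.022 × 10²³ × 8.880 g/cm³) = 4.754 × 10^-23 cm³.
a = (4.754 × 10^-23)^(1/3) = 3.622 × 10^-8 cm = 362 pm.

362 pm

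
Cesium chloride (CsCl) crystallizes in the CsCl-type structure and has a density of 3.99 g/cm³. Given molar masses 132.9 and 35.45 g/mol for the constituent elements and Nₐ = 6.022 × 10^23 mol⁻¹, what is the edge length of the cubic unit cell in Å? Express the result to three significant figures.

4.12 Å

M(CsCl) = 168.35 g/mol; Z = 1 formula unit per cell.
a³ = Z·M/(N_A·ρ) = 1 × 168.35 / (6.022 × 10²³ × 3.99) = 7.006 × 10^-23 cm³, so a = 4.123 × 10^-8 cm = 4.12 Å.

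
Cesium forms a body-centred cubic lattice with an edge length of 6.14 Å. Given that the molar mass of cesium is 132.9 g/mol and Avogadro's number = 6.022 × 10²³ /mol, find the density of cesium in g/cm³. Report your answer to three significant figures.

A BCC unit cell contains Z = 2 atoms.
Cell volume: a³ = (6.14 Å)³ = (6.140 × 10^-8 cm)³ = 2.315 × 10^-22 cm³.
ρ = Z·M/(N_A·a³) = 2 × 132.9 / (6.022 × 10²³ × 2.315 × 10^-22) = 1.907 g/cm³.

1.91 g/cm³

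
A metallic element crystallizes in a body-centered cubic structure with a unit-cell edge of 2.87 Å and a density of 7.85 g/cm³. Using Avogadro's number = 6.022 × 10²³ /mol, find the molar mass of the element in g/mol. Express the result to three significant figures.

A BCC cell has Z = 2 atoms; a = 2.870 × 10^-8 cm.
M = ρ·N_A·a³/Z = 7.85 × 6.022 × 10²³ × 2.364 × 10^-23 / 2 = 55.9 g/mol.

55.9 g/mol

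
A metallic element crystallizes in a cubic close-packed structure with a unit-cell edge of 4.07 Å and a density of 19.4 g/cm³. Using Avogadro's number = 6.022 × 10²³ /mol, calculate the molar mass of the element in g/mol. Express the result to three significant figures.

197 g/mol

An FCC cell has Z = 4 atoms; a = 4.070 × 10^-8 cm.
M = ρ·N_A·a³/Z = 19.4 × 6.022 × 10²³ × 6.742 × 10^-23 / 4 = 197 g/mol.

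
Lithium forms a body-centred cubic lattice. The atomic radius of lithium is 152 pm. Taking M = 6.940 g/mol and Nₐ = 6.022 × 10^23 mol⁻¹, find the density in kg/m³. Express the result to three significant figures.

In a BCC lattice, atoms touch along the body diagonal, so √3·a = 4r, giving a = 351.0 pm = 3.510 × 10^-8 cm.
With Z = 2, ρ = Z·M/(N_A·a³) = 2 × 6.940 / (6.022 × 10²³ × 4.325 × 10^-23) = 0.5329 g/cm³ = 533 kg/m³.

533 kg/m³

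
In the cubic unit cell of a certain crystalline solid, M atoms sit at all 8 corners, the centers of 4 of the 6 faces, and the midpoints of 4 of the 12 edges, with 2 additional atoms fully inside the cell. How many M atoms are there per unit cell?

6

Corner atoms are shared by 8 cells (1/8 each), face atoms by 2 (1/2 each), edge atoms by 4 (1/4 each), interior atoms are unshared.
Net atoms = 8 × 1/8 + 4 × 1/2 + 4 × 1/4 + 2 = 1 + 2 + 1 + 2 = 6.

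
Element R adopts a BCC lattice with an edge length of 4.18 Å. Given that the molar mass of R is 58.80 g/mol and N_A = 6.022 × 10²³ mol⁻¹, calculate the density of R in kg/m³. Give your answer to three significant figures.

2670 kg/m³

A BCC unit cell contains Z = 2 atoms.
Cell volume: a³ = (4.18 Å)³ = (4.180 × 10^-8 cm)³ = 7.303 × 10^-23 cm³.
ρ = Z·M/(N_A·a³) = 2 × 58.80 / (6.022 × 10²³ × 7.303 × 10^-23) = 2.674 g/cm³ = 2670 kg/m³.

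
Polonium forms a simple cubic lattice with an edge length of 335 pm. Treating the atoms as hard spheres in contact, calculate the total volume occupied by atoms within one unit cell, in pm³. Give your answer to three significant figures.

In a simple cubic lattice atoms touch along the cell edge, so a = 2r, so r = 0.5000a = 167.5 pm.
V_atoms = Z × (4/3)πr³ = 1 × (4/3)π × (167.5)³ = 1.97 × 10^7 pm³.

1.97 × 10^7 pm³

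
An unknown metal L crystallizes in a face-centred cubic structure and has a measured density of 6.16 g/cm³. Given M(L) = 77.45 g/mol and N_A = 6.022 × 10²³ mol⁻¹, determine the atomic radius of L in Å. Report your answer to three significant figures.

For an FCC cell (Z = 4), a³ = Z·M/(N_A·ρ) = 4 × 77.45 / (6.022 × 10²³ × 6.160) = 8.351 × 10^-23 cm³, so a = 4.371 × 10^-8 cm = 4.371 Å.
Atoms touch along the face diagonal, so √2·a = 4r, so r = 0.3536 × a = 1.55 Å.

1.55 Å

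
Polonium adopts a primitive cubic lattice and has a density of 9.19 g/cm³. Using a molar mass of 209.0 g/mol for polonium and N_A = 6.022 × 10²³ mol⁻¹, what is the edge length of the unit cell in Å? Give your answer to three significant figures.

3.36 Å

With Z = 1 atom per simple cubic cell, a³ = Z·M/(N_A·ρ) = 1 × 209.0 / (6.022 × 10²³ × 9.190 g/cm³) = 3.777 × 10^-23 cm³.
a = (3.777 × 10^-23)^(1/3) = 3.355 × 10^-8 cm = 3.36 Å.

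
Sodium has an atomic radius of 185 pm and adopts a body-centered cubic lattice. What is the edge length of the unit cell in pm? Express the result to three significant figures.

427 pm

In a BCC lattice, atoms touch along the body diagonal, so √3·a = 4r.
a = 4r/√3 = 4 × 185 / 1.7321 = 427 pm.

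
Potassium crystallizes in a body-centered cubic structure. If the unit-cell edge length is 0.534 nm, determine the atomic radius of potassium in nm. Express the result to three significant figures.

0.231 nm

In a BCC lattice, atoms touch along the body diagonal, so √3·a = 4r.
r = √3·a/4 = 1.7321 × 0.534 / 4 = 0.231 nm.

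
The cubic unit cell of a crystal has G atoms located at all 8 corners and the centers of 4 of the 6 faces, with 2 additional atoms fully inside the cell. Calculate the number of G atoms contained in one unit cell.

Corner atoms are shared by 8 cells (1/8 each), face atoms by 2 (1/2 each), interior atoms are unshared.
Net atoms = 8 × 1/8 + 4 × 1/2 + 2 = 1 + 2 + 2 = 5.

5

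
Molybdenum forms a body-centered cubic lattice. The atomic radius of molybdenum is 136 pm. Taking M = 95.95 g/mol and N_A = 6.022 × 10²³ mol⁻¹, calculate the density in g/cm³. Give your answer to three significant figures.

10.3 g/cm³

In a BCC lattice, atoms touch along the body diagonal, so √3·a = 4r, giving a = 314.1 pm = 3.141 × 10^-8 cm.
With Z = 2, ρ = Z·M/(N_A·a³) = 2 × 95.95 / (6.022 × 10²³ × 3.098 × 10^-23) = 10.29 g/cm³.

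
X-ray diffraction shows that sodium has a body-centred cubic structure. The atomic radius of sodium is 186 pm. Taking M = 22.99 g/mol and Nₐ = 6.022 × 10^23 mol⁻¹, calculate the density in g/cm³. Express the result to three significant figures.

In a BCC lattice, atoms touch along the body diagonal, so √3·a = 4r, giving a = 429.5 pm = 4.295 × 10^-8 cm.
With Z = 2, ρ = Z·M/(N_A·a³) = 2 × 22.99 / (6.022 × 10²³ × 7.926 × 10^-23) = 0.9634 g/cm³.

0.963 g/cm³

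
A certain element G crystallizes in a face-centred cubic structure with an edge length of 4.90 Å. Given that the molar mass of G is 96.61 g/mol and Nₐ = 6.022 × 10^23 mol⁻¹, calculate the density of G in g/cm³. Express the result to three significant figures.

5.45 g/cm³

An FCC unit cell contains Z = 4 atoms.
Cell volume: a³ = (4.90 Å)³ = (4.900 × 10^-8 cm)³ = 1.176 × 10^-22 cm³.
ρ = Z·M/(N_A·a³) = 4 × 96.61 / (6.022 × 10²³ × 1.176 × 10^-22) = 5.454 g/cm³.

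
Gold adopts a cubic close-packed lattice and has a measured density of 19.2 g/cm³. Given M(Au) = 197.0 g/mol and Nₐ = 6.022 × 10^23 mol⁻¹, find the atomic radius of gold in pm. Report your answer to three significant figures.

144 pm

For an FCC cell (Z = 4), a³ = Z·M/(N_A·ρ) = 4 × 197.0 / (6.022 × 10²³ × 19.20) = 6.815 × 10^-23 cm³, so a = 4.085 × 10^-8 cm = 408.5 pm.
Atoms touch along the face diagonal, so √2·a = 4r, so r = 0.3536 × a = 144 pm.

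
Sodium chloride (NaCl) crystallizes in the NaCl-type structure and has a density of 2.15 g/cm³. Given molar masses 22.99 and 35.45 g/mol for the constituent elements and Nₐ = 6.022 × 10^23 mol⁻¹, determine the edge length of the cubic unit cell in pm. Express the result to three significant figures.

565 pm

M(NaCl) = 58.44 g/mol; Z = 4 formula units per cell.
a³ = Z·M/(N_A·ρ) = 4 × 58.44 / (6.022 × 10²³ × 2.15) = 1.805 × 10^-22 cm³, so a = 5.652 × 10^-8 cm = 565 pm.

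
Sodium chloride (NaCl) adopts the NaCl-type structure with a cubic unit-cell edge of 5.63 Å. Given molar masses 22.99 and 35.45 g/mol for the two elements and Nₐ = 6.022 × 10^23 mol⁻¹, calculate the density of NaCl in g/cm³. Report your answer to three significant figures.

The NaCl-type structure contains Z = 4 formula units per cell; M(NaCl) = 22.99 + 35.45 = 58.44 g/mol.
a³ = (5.630 × 10^-8 cm)³ = 1.785 × 10^-22 cm³.
ρ = 4 × 58.44 / (6.022 × 10²³ × 1.785 × 10^-22) = 2.175 g/cm³.

2.18 g/cm³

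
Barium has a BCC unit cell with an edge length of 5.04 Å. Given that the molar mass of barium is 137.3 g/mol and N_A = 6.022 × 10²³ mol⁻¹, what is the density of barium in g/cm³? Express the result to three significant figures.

3.56 g/cm³

A BCC unit cell contains Z = 2 atoms.
Cell volume: a³ = (5.04 Å)³ = (5.040 × 10^-8 cm)³ = 1.280 × 10^-22 cm³.
ρ = Z·M/(N_A·a³) = 2 × 137.3 / (6.022 × 10²³ × 1.280 × 10^-22) = 3.562 g/cm³.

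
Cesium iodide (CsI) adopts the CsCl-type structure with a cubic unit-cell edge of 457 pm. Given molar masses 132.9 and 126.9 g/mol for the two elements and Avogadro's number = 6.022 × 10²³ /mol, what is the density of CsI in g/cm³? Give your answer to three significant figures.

The CsCl-type structure contains Z = 1 formula unit per cell; M(CsI) = 132.9 + 126.9 = 259.8 g/mol.
a³ = (4.570 × 10^-8 cm)³ = 9.544 × 10^-23 cm³.
ρ = 1 × 259.8 / (6.022 × 10²³ × 9.544 × 10^-23) = 4.520 g/cm³.

4.52 g/cm³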